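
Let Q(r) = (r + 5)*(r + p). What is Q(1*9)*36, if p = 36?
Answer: 22680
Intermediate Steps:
Q(r) = (5 + r)*(36 + r) (Q(r) = (r + 5)*(r + 36) = (5 + r)*(36 + r))
Q(1*9)*36 = (180 + (1*9)² + 41*(1*9))*36 = (180 + 9² + 41*9)*36 = (180 + 81 + 369)*36 = 630*36 = 22680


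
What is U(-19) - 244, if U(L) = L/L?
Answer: -243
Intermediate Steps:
U(L) = 1
U(-19) - 244 = 1 - 244 = -243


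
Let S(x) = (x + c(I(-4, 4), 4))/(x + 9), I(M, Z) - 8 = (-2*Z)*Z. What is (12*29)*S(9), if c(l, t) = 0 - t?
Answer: 290/3 ≈ 96.667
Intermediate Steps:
I(M, Z) = 8 - 2*Z² (I(M, Z) = 8 + (-2*Z)*Z = 8 - 2*Z²)
c(l, t) = -t
S(x) = (-4 + x)/(9 + x) (S(x) = (x - 1*4)/(x + 9) = (x - 4)/(9 + x) = (-4 + x)/(9 + x))
(12*29)*S(9) = (12*29)*((-4 + 9)/(9 + 9)) = 348*(5/18) = 290/3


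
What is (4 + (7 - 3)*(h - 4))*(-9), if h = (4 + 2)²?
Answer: -1188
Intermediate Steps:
h = 36 (h = 6² = 36)
(4 + (7 - 3)*(h - 4))*(-9) = (4 + (7 - 3)*(36 - 4))*(-9) = (4 + 4*32)*(-9) = (4 + 128)*(-9) = 132*(-9) = -1188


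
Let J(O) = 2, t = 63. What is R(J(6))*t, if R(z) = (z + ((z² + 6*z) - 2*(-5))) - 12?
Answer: 1008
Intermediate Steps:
R(z) = -2 + z² + 7*z (R(z) = (z + ((z² + 6*z) + 10)) - 12 = (z + (10 + z² + 6*z)) - 12 = (10 + z² + 7*z) - 12 = -2 + z² + 7*z)
R(J(6))*t = (-2 + 2² + 7*2)*63 = (-2 + 4 + 14)*63 = 16*63 = 1008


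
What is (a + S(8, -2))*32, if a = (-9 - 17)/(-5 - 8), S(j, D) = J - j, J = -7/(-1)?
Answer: 32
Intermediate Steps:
J = 7 (J = -7*(-1) = 7)
S(j, D) = 7 - j
a = 2 (a = -26/(-13) = -26*(-1/13) = 2)
(a + S(8, -2))*32 = (2 + (7 - 1*8))*32 = (2 + (7 - 8))*32 = (2 - 1)*32 = 1*32 = 32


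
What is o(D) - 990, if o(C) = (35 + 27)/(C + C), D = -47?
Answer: -46561/47 ≈ -990.66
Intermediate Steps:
o(C) = 31/C (o(C) = 62/((2*C)) = 62*(1/(2*C)) = 31/C)
o(D) - 990 = 31/(-47) - 990 = 31*(-1/47) - 990 = -31/47 - 990 = -46561/47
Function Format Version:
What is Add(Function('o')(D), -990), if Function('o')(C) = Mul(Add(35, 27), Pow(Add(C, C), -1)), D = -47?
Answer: Rational(-46561, 47) ≈ -990.66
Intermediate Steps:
Function('o')(C) = Mul(31, Pow(C, -1)) (Function('o')(C) = Mul(62, Pow(Mul(2, C), -1)) = Mul(62, Mul(Rational(1, 2), Pow(C, -1))) = Mul(31, Pow(C, -1)))
Add(Function('o')(D), -990) = Add(Mul(31, Pow(-47, -1)), -990) = Add(Mul(31, Rational(-1, 47)), -990) = Add(Rational(-31, 47), -990) = Rational(-46561, 47)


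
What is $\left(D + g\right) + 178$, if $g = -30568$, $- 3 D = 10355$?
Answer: $- \frac{101525}{3} \approx -33842.0$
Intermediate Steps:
$D = - \frac{10355}{3}$ ($D = \left(- \frac{1}{3}\right) 10355 = - \frac{10355}{3} \approx -3451.7$)
$\left(D + g\right) + 178 = \left(- \frac{10355}{3} - 30568\right) + 178 = - \frac{102059}{3} + 178 = - \frac{101525}{3}$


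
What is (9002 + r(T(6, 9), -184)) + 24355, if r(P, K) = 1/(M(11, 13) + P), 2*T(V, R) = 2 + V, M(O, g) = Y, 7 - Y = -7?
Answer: 600427/18 ≈ 33357.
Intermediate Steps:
Y = 14 (Y = 7 - 1*(-7) = 7 + 7 = 14)
M(O, g) = 14
T(V, R) = 1 + V/2 (T(V, R) = (2 + V)/2 = 1 + V/2)
r(P, K) = 1/(14 + P)
(9002 + r(T(6, 9), -184)) + 24355 = (9002 + 1/(14 + (1 + (1/2)*6))) + 24355 = (9002 + 1/(14 + (1 + 3))) + 24355 = (9002 + 1/(14 + 4)) + 24355 = (9002 + 1/18) + 24355 = 162037/18 + 24355 = 600427/18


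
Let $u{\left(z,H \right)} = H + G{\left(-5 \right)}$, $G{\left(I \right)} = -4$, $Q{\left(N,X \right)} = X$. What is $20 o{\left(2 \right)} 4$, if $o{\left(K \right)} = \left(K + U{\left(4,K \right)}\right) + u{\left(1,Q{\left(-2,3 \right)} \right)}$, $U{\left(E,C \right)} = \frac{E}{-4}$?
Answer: $0$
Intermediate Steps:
$U{\left(E,C \right)} = - \frac{E}{4}$ ($U{\left(E,C \right)} = E \left(- \frac{1}{4}\right) = - \frac{E}{4}$)
$u{\left(z,H \right)} = -4 + H$ ($u{\left(z,H \right)} = H - 4 = -4 + H$)
$o{\left(K \right)} = -2 + K$ ($o{\left(K \right)} = \left(K - 1\right) + \left(-4 + 3\right) = \left(K - 1\right) - 1 = \left(-1 + K\right) - 1 = -2 + K$)
$20 o{\left(2 \right)} 4 = 20 \left(-2 + 2\right) 4 = 20 \cdot 0 \cdot 4 = 0 \cdot 4 = 0$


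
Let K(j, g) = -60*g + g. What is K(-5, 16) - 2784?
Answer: -3728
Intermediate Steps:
K(j, g) = -59*g
K(-5, 16) - 2784 = -59*16 - 2784 = -944 - 2784 = -3728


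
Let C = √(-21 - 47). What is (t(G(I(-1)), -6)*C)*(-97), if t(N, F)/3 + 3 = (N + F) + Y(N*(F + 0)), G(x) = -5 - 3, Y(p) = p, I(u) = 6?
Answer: -18042*I*√17 ≈ -74389.0*I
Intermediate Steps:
C = 2*I*√17 (C = √(-68) = 2*I*√17 ≈ 8.2462*I)
G(x) = -8
t(N, F) = -9 + 3*F + 3*N + 3*F*N (t(N, F) = -9 + 3*((N + F) + N*(F + 0)) = -9 + 3*((F + N) + N*F) = -9 + 3*((F + N) + F*N) = -9 + 3*(F + N + F*N) = -9 + (3*F + 3*N + 3*F*N) = -9 + 3*F + 3*N + 3*F*N)
(t(G(I(-1)), -6)*C)*(-97) = ((-9 + 3*(-6) + 3*(-8) + 3*(-6)*(-8))*(2*I*√17))*(-97) = ((-9 - 18 - 24 + 144)*(2*I*√17))*(-97) = (93*(2*I*√17))*(-97) = (186*I*√17)*(-97) = -18042*I*√17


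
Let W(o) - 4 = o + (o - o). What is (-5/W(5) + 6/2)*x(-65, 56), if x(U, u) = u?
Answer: 1232/9 ≈ 136.89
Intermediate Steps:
W(o) = 4 + o (W(o) = 4 + (o + (o - o)) = 4 + (o + 0) = 4 + o)
(-5/W(5) + 6/2)*x(-65, 56) = (-5/(4 + 5) + 6/2)*56 = (-5/9 + 6*(½))*56 = (-5*⅑ + 3)*56 = (-5/9 + 3)*56 = (22/9)*56 = 1232/9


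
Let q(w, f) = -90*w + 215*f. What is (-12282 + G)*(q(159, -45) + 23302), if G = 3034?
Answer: 6316384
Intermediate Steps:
(-12282 + G)*(q(159, -45) + 23302) = (-12282 + 3034)*((-90*159 + 215*(-45)) + 23302) = -9248*((-14310 - 9675) + 23302) = -9248*(-23985 + 23302) = -9248*(-683) = 6316384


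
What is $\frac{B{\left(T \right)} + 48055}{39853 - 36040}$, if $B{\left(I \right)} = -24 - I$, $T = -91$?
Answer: $\frac{48122}{3813} \approx 12.621$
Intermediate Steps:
$\frac{B{\left(T \right)} + 48055}{39853 - 36040} = \frac{\left(-24 - -91\right) + 48055}{39853 - 36040} = \frac{\left(-24 + 91\right) + 48055}{3813} = \left(67 + 48055\right) \frac{1}{3813} = 48122 \cdot \frac{1}{3813} = \frac{48122}{3813}$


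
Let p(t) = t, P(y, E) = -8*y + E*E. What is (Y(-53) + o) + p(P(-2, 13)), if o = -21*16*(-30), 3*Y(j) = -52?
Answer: 30743/3 ≈ 10248.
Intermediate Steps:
P(y, E) = E**2 - 8*y (P(y, E) = -8*y + E**2 = E**2 - 8*y)
Y(j) = -52/3 (Y(j) = (1/3)*(-52) = -52/3)
o = 10080 (o = -336*(-30) = 10080)
(Y(-53) + o) + p(P(-2, 13)) = (-52/3 + 10080) + (13**2 - 8*(-2)) = 30188/3 + (169 + 16) = 30188/3 + 185 = 30743/3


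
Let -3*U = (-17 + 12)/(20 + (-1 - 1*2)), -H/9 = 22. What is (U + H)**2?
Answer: 101868649/2601 ≈ 39165.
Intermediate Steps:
H = -198 (H = -9*22 = -198)
U = 5/51 (U = -(-17 + 12)/(3*(20 + (-1 - 1*2))) = -(-5)/(3*(20 + (-1 - 2))) = -(-5)/(3*(20 - 3)) = -(-5)/(3*17) = -1/3*(-5/17) = 5/51 ≈ 0.098039)
(U + H)**2 = (5/51 - 198)**2 = (-10093/51)**2 = 101868649/2601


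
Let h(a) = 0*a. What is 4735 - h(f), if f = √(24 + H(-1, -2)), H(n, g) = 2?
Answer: 4735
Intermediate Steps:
f = √26 (f = √(24 + 2) = √26 ≈ 5.0990)
h(a) = 0
4735 - h(f) = 4735 - 1*0 = 4735 + 0 = 4735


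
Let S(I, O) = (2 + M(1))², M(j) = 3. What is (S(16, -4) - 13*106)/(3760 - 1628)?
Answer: -33/52 ≈ -0.63461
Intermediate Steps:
S(I, O) = 25 (S(I, O) = (2 + 3)² = 5² = 25)
(S(16, -4) - 13*106)/(3760 - 1628) = (25 - 13*106)/(3760 - 1628) = (25 - 1378)/2132 = -1353*1/2132 = -33/52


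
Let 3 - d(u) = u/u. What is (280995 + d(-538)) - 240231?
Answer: 40766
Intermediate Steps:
d(u) = 2 (d(u) = 3 - u/u = 3 - 1*1 = 3 - 1 = 2)
(280995 + d(-538)) - 240231 = (280995 + 2) - 240231 = 280997 - 240231 = 40766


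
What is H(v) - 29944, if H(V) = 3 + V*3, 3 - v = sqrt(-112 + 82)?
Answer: -29932 - 3*I*sqrt(30) ≈ -29932.0 - 16.432*I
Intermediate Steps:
v = 3 - I*sqrt(30) (v = 3 - sqrt(-112 + 82) = 3 - sqrt(-30) = 3 - I*sqrt(30) ≈ 3.0 - 5.4772*I)
H(V) = 3 + 3*V
H(v) - 29944 = (3 + 3*(3 - I*sqrt(30))) - 29944 = (3 + (9 - 3*I*sqrt(30))) - 29944 = (12 - 3*I*sqrt(30)) - 29944 = -29932 - 3*I*sqrt(30)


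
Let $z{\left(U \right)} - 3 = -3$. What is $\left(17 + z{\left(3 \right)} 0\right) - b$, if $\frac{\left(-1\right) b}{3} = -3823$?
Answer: $-11452$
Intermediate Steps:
$b = 11469$ ($b = \left(-3\right) \left(-3823\right) = 11469$)
$z{\left(U \right)} = 0$ ($z{\left(U \right)} = 3 - 3 = 0$)
$\left(17 + z{\left(3 \right)} 0\right) - b = \left(17 + 0 \cdot 0\right) - 11469 = \left(17 + 0\right) - 11469 = 17 - 11469 = -11452$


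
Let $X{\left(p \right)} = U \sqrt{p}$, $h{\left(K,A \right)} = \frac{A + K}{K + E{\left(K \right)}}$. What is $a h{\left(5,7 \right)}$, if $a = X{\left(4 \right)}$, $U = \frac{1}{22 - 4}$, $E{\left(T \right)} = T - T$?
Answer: $\frac{4}{15} \approx 0.26667$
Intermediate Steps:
$E{\left(T \right)} = 0$
$U = \frac{1}{18} \approx 0.055556$
$h{\left(K,A \right)} = \frac{A + K}{K}$ ($h{\left(K,A \right)} = \frac{A + K}{K + 0} = \frac{A + K}{K}$)
$X{\left(p \right)} = \frac{\sqrt{p}}{18}$
$a = \frac{1}{9}$ ($a = \frac{\sqrt{4}}{18} = \frac{1}{18} \cdot 2 = \frac{1}{9} \approx 0.11111$)
$a h{\left(5,7 \right)} = \frac{\frac{1}{5} \left(7 + 5\right)}{9} = \frac{\frac{1}{5} \cdot 12}{9} = \frac{1}{9} \cdot \frac{12}{5} = \frac{4}{15}$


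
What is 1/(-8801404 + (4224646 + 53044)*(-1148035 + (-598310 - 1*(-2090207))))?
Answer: 1/1470926237376 ≈ 6.7984e-13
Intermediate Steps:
1/(-8801404 + (4224646 + 53044)*(-1148035 + (-598310 - 1*(-2090207)))) = 1/(-8801404 + 4277690*(-1148035 + (-598310 + 2090207))) = 1/(-8801404 + 4277690*(-1148035 + 1491897)) = 1/(-8801404 + 4277690*343862) = 1/(-8801404 + 1470935038780) = 1/1470926237376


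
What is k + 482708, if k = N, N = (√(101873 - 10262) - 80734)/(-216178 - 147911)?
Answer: 175748753746/364089 - 3*√1131/121363 ≈ 4.8271e+5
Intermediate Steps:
N = 80734/364089 - 3*√1131/121363 (N = (√91611 - 80734)/(-364089) = (9*√1131 - 80734)*(-1/364089) = (-80734 + 9*√1131)*(-1/364089) = 80734/364089 - 3*√1131/121363 ≈ 0.22091)
k = 80734/364089 - 3*√1131/121363 ≈ 0.22091
k + 482708 = (80734/364089 - 3*√1131/121363) + 482708 = 175748753746/364089 - 3*√1131/121363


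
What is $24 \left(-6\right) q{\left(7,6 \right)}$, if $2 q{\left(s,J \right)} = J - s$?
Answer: $72$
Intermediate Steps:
$q{\left(s,J \right)} = \frac{J}{2} - \frac{s}{2}$ ($q{\left(s,J \right)} = \frac{J - s}{2} = \frac{J}{2} - \frac{s}{2}$)
$24 \left(-6\right) q{\left(7,6 \right)} = 24 \left(-6\right) \left(\frac{1}{2} \cdot 6 - \frac{7}{2}\right) = - 144 \left(3 - \frac{7}{2}\right) = \left(-144\right) \left(- \frac{1}{2}\right) = 72$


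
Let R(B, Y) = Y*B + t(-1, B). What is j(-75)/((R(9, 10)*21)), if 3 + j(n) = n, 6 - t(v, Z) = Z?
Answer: -26/609 ≈ -0.042693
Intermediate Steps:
t(v, Z) = 6 - Z
R(B, Y) = 6 - B + B*Y (R(B, Y) = Y*B + (6 - B) = B*Y + (6 - B) = 6 - B + B*Y)
j(n) = -3 + n
j(-75)/((R(9, 10)*21)) = (-3 - 75)/(((6 - 1*9 + 9*10)*21)) = -78*1/(21*(6 - 9 + 90)) = -78/(87*21) = -78/1827 = -78*1/1827 = -26/609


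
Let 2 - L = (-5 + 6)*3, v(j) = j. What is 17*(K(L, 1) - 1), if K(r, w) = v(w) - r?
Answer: 17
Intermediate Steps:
L = -1 (L = 2 - (-5 + 6)*3 = 2 - 3 = -1)
K(r, w) = w - r
17*(K(L, 1) - 1) = 17*((1 - 1*(-1)) - 1) = 17*((1 + 1) - 1) = 17*(2 - 1) = 17*1 = 17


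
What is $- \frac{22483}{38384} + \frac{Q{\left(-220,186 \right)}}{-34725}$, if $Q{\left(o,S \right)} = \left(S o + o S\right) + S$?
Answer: $\frac{784494987}{444294800} \approx 1.7657$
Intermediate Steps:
$Q{\left(o,S \right)} = S + 2 S o$ ($Q{\left(o,S \right)} = \left(S o + S o\right) + S = 2 S o + S = S + 2 S o$)
$- \frac{22483}{38384} + \frac{Q{\left(-220,186 \right)}}{-34725} = - \frac{22483}{38384} + \frac{186 \left(1 + 2 \left(-220\right)\right)}{-34725} = \left(-22483\right) \frac{1}{38384} + 186 \left(1 - 440\right) \left(- \frac{1}{34725}\right) = - \frac{22483}{38384} + 186 \left(-439\right) \left(- \frac{1}{34725}\right) = - \frac{22483}{38384} - - \frac{27218}{11575} = - \frac{22483}{38384} + \frac{27218}{11575} = \frac{784494987}{444294800}$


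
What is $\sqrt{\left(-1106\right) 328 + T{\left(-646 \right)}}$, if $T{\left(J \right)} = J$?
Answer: $i \sqrt{363414} \approx 602.84 i$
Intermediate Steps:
$\sqrt{\left(-1106\right) 328 + T{\left(-646 \right)}} = \sqrt{\left(-1106\right) 328 - 646} = \sqrt{-362768 - 646} = \sqrt{-363414} = i \sqrt{363414}$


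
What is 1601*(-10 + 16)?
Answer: 9606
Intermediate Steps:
1601*(-10 + 16) = 1601*6 = 9606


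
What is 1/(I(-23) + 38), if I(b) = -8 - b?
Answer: 1/53 ≈ 0.018868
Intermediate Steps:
1/(I(-23) + 38) = 1/((-8 - 1*(-23)) + 38) = 1/((-8 + 23) + 38) = 1/(15 + 38) = 1/53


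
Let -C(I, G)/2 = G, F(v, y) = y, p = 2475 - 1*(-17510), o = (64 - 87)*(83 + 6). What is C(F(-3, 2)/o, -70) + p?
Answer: 20125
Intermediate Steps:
o = -2047 (o = -23*89 = -2047)
p = 19985 (p = 2475 + 17510 = 19985)
C(I, G) = -2*G
C(F(-3, 2)/o, -70) + p = -2*(-70) + 19985 = 140 + 19985 = 20125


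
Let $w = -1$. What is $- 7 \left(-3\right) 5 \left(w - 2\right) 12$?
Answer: $-3780$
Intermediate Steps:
$- 7 \left(-3\right) 5 \left(w - 2\right) 12 = - 7 \left(-3\right) 5 \left(-1 - 2\right) 12 = - 7 \left(\left(-15\right) \left(-3\right)\right) 12 = \left(-7\right) 45 \cdot 12 = \left(-315\right) 12 = -3780$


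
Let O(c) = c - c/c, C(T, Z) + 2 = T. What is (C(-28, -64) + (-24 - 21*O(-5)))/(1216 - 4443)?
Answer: -72/3227 ≈ -0.022312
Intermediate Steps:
C(T, Z) = -2 + T
O(c) = -1 + c (O(c) = c - 1*1 = c - 1 = -1 + c)
(C(-28, -64) + (-24 - 21*O(-5)))/(1216 - 4443) = ((-2 - 28) + (-24 - 21*(-1 - 5)))/(1216 - 4443) = (-30 + (-24 - 21*(-6)))/(-3227) = (-30 + (-24 + 126))*(-1/3227) = (-30 + 102)*(-1/3227) = 72*(-1/3227) = -72/3227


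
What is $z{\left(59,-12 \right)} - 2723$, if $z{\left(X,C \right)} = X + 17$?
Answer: $-2647$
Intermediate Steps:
$z{\left(X,C \right)} = 17 + X$
$z{\left(59,-12 \right)} - 2723 = \left(17 + 59\right) - 2723 = 76 - 2723 = -2647$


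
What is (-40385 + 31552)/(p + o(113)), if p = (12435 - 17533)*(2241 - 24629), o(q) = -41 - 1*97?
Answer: -8833/114133886 ≈ -7.7392e-5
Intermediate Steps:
o(q) = -138 (o(q) = -41 - 97 = -138)
p = 114134024 (p = -5098*(-22388) = 114134024)
(-40385 + 31552)/(p + o(113)) = (-40385 + 31552)/(114134024 - 138) = -8833/114133886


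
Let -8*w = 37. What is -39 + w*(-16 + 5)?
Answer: 95/8 ≈ 11.875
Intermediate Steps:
w = -37/8 (w = -⅛*37 = -37/8 ≈ -4.6250)
-39 + w*(-16 + 5) = -39 - 37*(-16 + 5)/8 = -39 - 37/8*(-11) = -39 + 407/8 = 95/8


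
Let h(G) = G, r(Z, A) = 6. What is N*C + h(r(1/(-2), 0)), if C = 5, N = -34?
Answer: -164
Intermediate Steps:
N*C + h(r(1/(-2), 0)) = -34*5 + 6 = -170 + 6 = -164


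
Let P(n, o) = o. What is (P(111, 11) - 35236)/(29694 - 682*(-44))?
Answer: -35225/59702 ≈ -0.59001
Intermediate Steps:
(P(111, 11) - 35236)/(29694 - 682*(-44)) = (11 - 35236)/(29694 - 682*(-44)) = -35225/(29694 + 30008) = -35225/59702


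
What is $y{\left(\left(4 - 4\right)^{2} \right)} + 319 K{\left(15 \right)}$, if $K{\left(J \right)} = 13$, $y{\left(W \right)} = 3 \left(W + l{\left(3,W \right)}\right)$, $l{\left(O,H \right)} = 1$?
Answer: $4150$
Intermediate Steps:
$y{\left(W \right)} = 3 + 3 W$ ($y{\left(W \right)} = 3 \left(W + 1\right) = 3 \left(1 + W\right) = 3 + 3 W$)
$y{\left(\left(4 - 4\right)^{2} \right)} + 319 K{\left(15 \right)} = \left(3 + 3 \left(4 - 4\right)^{2}\right) + 319 \cdot 13 = \left(3 + 3 \cdot 0^{2}\right) + 4147 = \left(3 + 3 \cdot 0\right) + 4147 = \left(3 + 0\right) + 4147 = 3 + 4147 = 4150$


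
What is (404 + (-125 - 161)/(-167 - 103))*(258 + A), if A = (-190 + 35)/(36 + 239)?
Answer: 774256597/7425 ≈ 1.0428e+5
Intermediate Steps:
A = -31/55 (A = -155/275 = -155*1/275 = -31/55 ≈ -0.56364)
(404 + (-125 - 161)/(-167 - 103))*(258 + A) = (404 + (-125 - 161)/(-167 - 103))*(258 - 31/55) = (404 - 286/(-270))*(14159/55) = (404 - 286*(-1/270))*(14159/55) = (404 + 143/135)*(14159/55) = (54683/135)*(14159/55) = 774256597/7425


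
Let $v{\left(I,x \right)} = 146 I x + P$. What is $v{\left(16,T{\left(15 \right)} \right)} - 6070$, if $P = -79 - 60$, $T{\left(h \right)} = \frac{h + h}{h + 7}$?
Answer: $- \frac{33259}{11} \approx -3023.5$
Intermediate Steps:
$T{\left(h \right)} = \frac{2 h}{7 + h}$
$P = -139$ ($P = -79 - 60 = -139$)
$v{\left(I,x \right)} = -139 + 146 I x$ ($v{\left(I,x \right)} = 146 I x - 139 = -139 + 146 I x$)
$v{\left(16,T{\left(15 \right)} \right)} - 6070 = \left(-139 + 146 \cdot 16 \cdot 2 \cdot 15 \frac{1}{7 + 15}\right) - 6070 = \left(-139 + 146 \cdot 16 \cdot 2 \cdot 15 \cdot \frac{1}{22}\right) - 6070 = \left(-139 + 146 \cdot 16 \cdot \frac{15}{11}\right) - 6070 = \left(-139 + \frac{35040}{11}\right) - 6070 = \frac{33511}{11} - 6070 = - \frac{33259}{11}$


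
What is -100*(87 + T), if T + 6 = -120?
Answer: 3900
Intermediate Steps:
T = -126 (T = -6 - 120 = -126)
-100*(87 + T) = -100*(87 - 126) = -100*(-39) = 3900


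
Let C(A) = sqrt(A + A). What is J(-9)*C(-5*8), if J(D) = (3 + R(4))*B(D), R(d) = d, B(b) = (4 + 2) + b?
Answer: -84*I*sqrt(5) ≈ -187.83*I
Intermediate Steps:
B(b) = 6 + b
J(D) = 42 + 7*D (J(D) = (3 + 4)*(6 + D) = 7*(6 + D) = 42 + 7*D)
C(A) = sqrt(2)*sqrt(A) (C(A) = sqrt(2*A) = sqrt(2)*sqrt(A))
J(-9)*C(-5*8) = (42 + 7*(-9))*(sqrt(2)*sqrt(-5*8)) = (42 - 63)*(sqrt(2)*sqrt(-40)) = -21*sqrt(2)*2*I*sqrt(10) = -84*I*sqrt(5)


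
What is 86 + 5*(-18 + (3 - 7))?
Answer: -24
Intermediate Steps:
86 + 5*(-18 + (3 - 7)) = 86 + 5*(-18 - 4) = 86 + 5*(-22) = 86 - 110 = -24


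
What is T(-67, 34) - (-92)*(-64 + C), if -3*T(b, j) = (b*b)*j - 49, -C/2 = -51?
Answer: -47363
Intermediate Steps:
C = 102 (C = -2*(-51) = 102)
T(b, j) = 49/3 - j*b**2/3 (T(b, j) = -((b*b)*j - 49)/3 = -(b**2*j - 49)/3 = -(j*b**2 - 49)/3 = -(-49 + j*b**2)/3 = 49/3 - j*b**2/3)
T(-67, 34) - (-92)*(-64 + C) = (49/3 - 1/3*34*(-67)**2) - (-92)*(-64 + 102) = (49/3 - 1/3*34*4489) - (-92)*38 = (49/3 - 152626/3) - 1*(-3496) = -50859 + 3496 = -47363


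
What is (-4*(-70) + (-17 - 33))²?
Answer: 52900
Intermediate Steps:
(-4*(-70) + (-17 - 33))² = (280 - 50)² = 230² = 52900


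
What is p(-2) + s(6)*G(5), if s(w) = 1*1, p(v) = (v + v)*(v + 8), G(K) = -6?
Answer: -30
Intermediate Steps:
p(v) = 2*v*(8 + v) (p(v) = (2*v)*(8 + v) = 2*v*(8 + v))
s(w) = 1
p(-2) + s(6)*G(5) = 2*(-2)*(8 - 2) + 1*(-6) = 2*(-2)*6 - 6 = -24 - 6 = -30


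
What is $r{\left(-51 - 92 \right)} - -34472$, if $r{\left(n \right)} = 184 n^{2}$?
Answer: $3797088$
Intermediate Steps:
$r{\left(-51 - 92 \right)} - -34472 = 184 \left(-51 - 92\right)^{2} - -34472 = 184 \left(-51 - 92\right)^{2} + 34472 = 184 \left(-143\right)^{2} + 34472 = 184 \cdot 20449 + 34472 = 3762616 + 34472 = 3797088$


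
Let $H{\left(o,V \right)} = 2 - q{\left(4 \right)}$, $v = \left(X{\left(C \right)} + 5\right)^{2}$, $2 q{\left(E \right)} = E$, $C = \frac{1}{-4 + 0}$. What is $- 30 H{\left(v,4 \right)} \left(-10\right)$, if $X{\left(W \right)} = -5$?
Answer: $0$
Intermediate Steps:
$C = - \frac{1}{4}$ ($C = \frac{1}{-4} = - \frac{1}{4} \approx -0.25$)
$q{\left(E \right)} = \frac{E}{2}$
$v = 0$ ($v = \left(-5 + 5\right)^{2} = 0^{2} = 0$)
$H{\left(o,V \right)} = 0$ ($H{\left(o,V \right)} = 2 - \frac{1}{2} \cdot 4 = 2 - 2 = 0$)
$- 30 H{\left(v,4 \right)} \left(-10\right) = \left(-30\right) 0 \left(-10\right) = 0 \left(-10\right) = 0$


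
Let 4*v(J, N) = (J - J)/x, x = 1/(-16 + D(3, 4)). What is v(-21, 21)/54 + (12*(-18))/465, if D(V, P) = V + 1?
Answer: -72/155 ≈ -0.46452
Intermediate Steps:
D(V, P) = 1 + V
x = -1/12 (x = 1/(-16 + (1 + 3)) = 1/(-16 + 4) = 1/(-12) = -1/12 ≈ -0.083333)
v(J, N) = 0 (v(J, N) = ((J - J)/(-1/12))/4 = (0*(-12))/4 = (¼)*0 = 0)
v(-21, 21)/54 + (12*(-18))/465 = 0/54 + (12*(-18))/465 = 0*(1/54) - 216*1/465 = 0 - 72/155 = -72/155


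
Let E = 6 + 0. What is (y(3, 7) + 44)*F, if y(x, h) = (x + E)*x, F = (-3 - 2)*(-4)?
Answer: 1420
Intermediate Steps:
F = 20 (F = -5*(-4) = 20)
E = 6
y(x, h) = x*(6 + x) (y(x, h) = (x + 6)*x = (6 + x)*x = x*(6 + x))
(y(3, 7) + 44)*F = (3*(6 + 3) + 44)*20 = (3*9 + 44)*20 = (27 + 44)*20 = 71*20 = 1420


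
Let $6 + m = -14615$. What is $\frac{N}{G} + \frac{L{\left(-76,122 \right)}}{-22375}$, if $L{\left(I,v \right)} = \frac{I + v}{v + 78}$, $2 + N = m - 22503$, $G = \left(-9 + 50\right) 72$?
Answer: $- \frac{2595921653}{206409375} \approx -12.577$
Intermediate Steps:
$m = -14621$ ($m = -6 - 14615 = -14621$)
$G = 2952$ ($G = 41 \cdot 72 = 2952$)
$N = -37126$ ($N = -2 - 37124 = -37126$)
$L{\left(I,v \right)} = \frac{I + v}{78 + v}$
$\frac{N}{G} + \frac{L{\left(-76,122 \right)}}{-22375} = - \frac{37126}{2952} + \frac{\frac{1}{78 + 122} \left(-76 + 122\right)}{-22375} = \left(-37126\right) \frac{1}{2952} + \frac{1}{200} \cdot 46 \left(- \frac{1}{22375}\right) = - \frac{18563}{1476} + \frac{1}{200} \cdot 46 \left(- \frac{1}{22375}\right) = - \frac{18563}{1476} + \frac{23}{100} \left(- \frac{1}{22375}\right) = - \frac{18563}{1476} - \frac{23}{2237500} = - \frac{2595921653}{206409375}$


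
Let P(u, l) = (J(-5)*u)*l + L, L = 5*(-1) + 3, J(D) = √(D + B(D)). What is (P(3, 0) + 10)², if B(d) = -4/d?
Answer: 64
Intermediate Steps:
J(D) = √(D - 4/D)
L = -2 (L = -5 + 3 = -2)
P(u, l) = -2 + I*l*u*√105/5 (P(u, l) = (√(-5 - 4/(-5))*u)*l - 2 = (√(-5 - 4*(-⅕))*u)*l - 2 = (√(-5 + ⅘)*u)*l - 2 = (√(-21/5)*u)*l - 2 = ((I*√105/5)*u)*l - 2 = (I*u*√105/5)*l - 2 = I*l*u*√105/5 - 2 = -2 + I*l*u*√105/5)
(P(3, 0) + 10)² = ((-2 + (⅕)*I*0*3*√105) + 10)² = ((-2 + 0) + 10)² = (-2 + 10)² = 8² = 64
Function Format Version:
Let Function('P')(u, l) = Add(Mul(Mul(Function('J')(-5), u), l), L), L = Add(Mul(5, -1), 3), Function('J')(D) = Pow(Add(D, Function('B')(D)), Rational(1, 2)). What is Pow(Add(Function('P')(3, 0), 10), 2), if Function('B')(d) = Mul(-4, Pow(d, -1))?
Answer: 64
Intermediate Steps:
Function('J')(D) = Pow(Add(D, Mul(-4, Pow(D, -1))), Rational(1, 2))
L = -2 (L = Add(-5, 3) = -2)
Function('P')(u, l) = Add(-2, Mul(Rational(1, 5), I, l, u, Pow(105, Rational(1, 2)))) (Function('P')(u, l) = Add(Mul(Mul(Pow(Add(-5, Mul(-4, Pow(-5, -1))), Rational(1, 2)), u), l), -2) = Add(Mul(Mul(Pow(Add(-5, Mul(-4, Rational(-1, 5))), Rational(1, 2)), u), l), -2) = Add(Mul(Mul(Pow(Add(-5, Rational(4, 5)), Rational(1, 2)), u), l), -2) = Add(Mul(Mul(Pow(Rational(-21, 5), Rational(1, 2)), u), l), -2) = Add(Mul(Mul(Mul(Rational(1, 5), I, Pow(105, Rational(1, 2))), u), l), -2) = Add(Mul(Mul(Rational(1, 5), I, u, Pow(105, Rational(1, 2))), l), -2) = Add(Mul(Rational(1, 5), I, l, u, Pow(105, Rational(1, 2))), -2) = Add(-2, Mul(Rational(1, 5), I, l, u, Pow(105, Rational(1, 2)))))
Pow(Add(Function('P')(3, 0), 10), 2) = Pow(Add(Add(-2, Mul(Rational(1, 5), I, 0, 3, Pow(105, Rational(1, 2)))), 10), 2) = Pow(Add(Add(-2, 0), 10), 2) = Pow(Add(-2, 10), 2) = Pow(8, 2) = 64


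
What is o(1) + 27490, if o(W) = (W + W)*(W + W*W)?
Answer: 27494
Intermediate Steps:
o(W) = 2*W*(W + W²) (o(W) = (2*W)*(W + W²) = 2*W*(W + W²))
o(1) + 27490 = 2*1²*(1 + 1) + 27490 = 2*1*2 + 27490 = 4 + 27490 = 27494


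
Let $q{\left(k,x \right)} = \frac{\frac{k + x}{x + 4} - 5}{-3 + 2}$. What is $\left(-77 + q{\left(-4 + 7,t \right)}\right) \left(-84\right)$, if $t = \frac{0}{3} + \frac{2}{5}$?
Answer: $\frac{67242}{11} \approx 6112.9$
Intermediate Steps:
$t = \frac{2}{5}$ ($t = 0 \cdot \frac{1}{3} + 2 \cdot \frac{1}{5} = 0 + \frac{2}{5} = \frac{2}{5} \approx 0.4$)
$q{\left(k,x \right)} = 5 - \frac{k + x}{4 + x}$ ($q{\left(k,x \right)} = \frac{\frac{k + x}{4 + x} - 5}{-1} = \left(\frac{k + x}{4 + x} - 5\right) \left(-1\right) = \left(-5 + \frac{k + x}{4 + x}\right) \left(-1\right) = 5 - \frac{k + x}{4 + x}$)
$\left(-77 + q{\left(-4 + 7,t \right)}\right) \left(-84\right) = \left(-77 + \frac{20 - \left(-4 + 7\right) + 4 \cdot \frac{2}{5}}{4 + \frac{2}{5}}\right) \left(-84\right) = \left(-77 + \frac{20 - 3 + \frac{8}{5}}{\frac{22}{5}}\right) \left(-84\right) = \left(-77 + \frac{5 \left(20 - 3 + \frac{8}{5}\right)}{22}\right) \left(-84\right) = \left(-77 + \frac{5}{22} \cdot \frac{93}{5}\right) \left(-84\right) = \left(-77 + \frac{93}{22}\right) \left(-84\right) = \left(- \frac{1601}{22}\right) \left(-84\right) = \frac{67242}{11}$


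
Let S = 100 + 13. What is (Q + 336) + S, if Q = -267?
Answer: 182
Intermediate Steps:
S = 113
(Q + 336) + S = (-267 + 336) + 113 = 69 + 113 = 182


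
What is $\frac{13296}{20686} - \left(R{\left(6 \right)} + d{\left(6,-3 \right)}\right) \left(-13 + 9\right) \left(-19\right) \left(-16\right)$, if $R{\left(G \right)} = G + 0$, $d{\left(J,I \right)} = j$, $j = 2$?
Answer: $\frac{100623352}{10343} \approx 9728.6$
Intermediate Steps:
$d{\left(J,I \right)} = 2$
$R{\left(G \right)} = G$
$\frac{13296}{20686} - \left(R{\left(6 \right)} + d{\left(6,-3 \right)}\right) \left(-13 + 9\right) \left(-19\right) \left(-16\right) = \frac{13296}{20686} - \left(6 + 2\right) \left(-13 + 9\right) \left(-19\right) \left(-16\right) = 13296 \cdot \frac{1}{20686} - 8 \left(-4\right) \left(-19\right) \left(-16\right) = \frac{6648}{10343} - \left(-32\right) \left(-19\right) \left(-16\right) = \frac{6648}{10343} - 608 \left(-16\right) = \frac{6648}{10343} - -9728 = \frac{6648}{10343} + 9728 = \frac{100623352}{10343}$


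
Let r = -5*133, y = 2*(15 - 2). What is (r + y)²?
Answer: 408321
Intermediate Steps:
y = 26 (y = 2*13 = 26)
r = -665
(r + y)² = (-665 + 26)² = (-639)² = 408321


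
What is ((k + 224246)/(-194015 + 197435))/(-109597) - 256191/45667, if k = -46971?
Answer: -19206810401953/3423396880116 ≈ -5.6105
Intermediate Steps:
((k + 224246)/(-194015 + 197435))/(-109597) - 256191/45667 = ((-46971 + 224246)/(-194015 + 197435))/(-109597) - 256191/45667 = (177275/3420)*(-1/109597) - 256191*1/45667 = (177275*(1/3420))*(-1/109597) - 256191/45667 = (35455/684)*(-1/109597) - 256191/45667 = -35455/74964348 - 256191/45667 = -19206810401953/3423396880116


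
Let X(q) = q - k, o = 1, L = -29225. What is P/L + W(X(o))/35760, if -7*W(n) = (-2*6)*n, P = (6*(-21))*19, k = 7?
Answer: 710907/8709050 ≈ 0.081629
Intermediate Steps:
X(q) = -7 + q (X(q) = q - 1*7 = q - 7 = -7 + q)
P = -2394 (P = -126*19 = -2394)
W(n) = 12*n/7 (W(n) = -(-2*6)*n/7 = -(-12)*n/7 = 12*n/7)
P/L + W(X(o))/35760 = -2394/(-29225) + (12*(-7 + 1)/7)/35760 = -2394*(-1/29225) + ((12/7)*(-6))*(1/35760) = 342/4175 - 72/7*1/35760 = 342/4175 - 3/10430 = 710907/8709050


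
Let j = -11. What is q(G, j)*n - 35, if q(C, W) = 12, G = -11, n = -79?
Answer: -983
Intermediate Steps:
q(G, j)*n - 35 = 12*(-79) - 35 = -948 - 35 = -983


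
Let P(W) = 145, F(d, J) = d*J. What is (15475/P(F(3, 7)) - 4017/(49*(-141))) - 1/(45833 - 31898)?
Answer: 99866727173/930676845 ≈ 107.31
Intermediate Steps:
F(d, J) = J*d
(15475/P(F(3, 7)) - 4017/(49*(-141))) - 1/(45833 - 31898) = (15475/145 - 4017/(49*(-141))) - 1/(45833 - 31898) = (15475*(1/145) - 4017/(-6909)) - 1/13935 = (3095/29 - 4017*(-1/6909)) - 1*1/13935 = (3095/29 + 1339/2303) - 1/13935 = 7166616/66787 - 1/13935 = 99866727173/930676845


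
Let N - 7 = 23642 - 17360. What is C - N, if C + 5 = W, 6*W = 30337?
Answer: -7427/6 ≈ -1237.8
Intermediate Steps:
W = 30337/6 (W = (1/6)*30337 = 30337/6 ≈ 5056.2)
C = 30307/6 (C = -5 + 30337/6 = 30307/6 ≈ 5051.2)
N = 6289 (N = 7 + (23642 - 17360) = 7 + 6282 = 6289)
C - N = 30307/6 - 1*6289 = 30307/6 - 6289 = -7427/6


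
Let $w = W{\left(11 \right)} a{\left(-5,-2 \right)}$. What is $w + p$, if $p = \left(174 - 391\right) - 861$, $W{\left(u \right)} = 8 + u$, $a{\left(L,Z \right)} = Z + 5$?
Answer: $-1021$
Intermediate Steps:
$a{\left(L,Z \right)} = 5 + Z$
$w = 57$ ($w = \left(8 + 11\right) \left(5 - 2\right) = 19 \cdot 3 = 57$)
$p = -1078$ ($p = -217 - 861 = -1078$)
$w + p = 57 - 1078 = -1021$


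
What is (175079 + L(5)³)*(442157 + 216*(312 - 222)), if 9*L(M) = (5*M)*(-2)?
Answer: 58857121482827/729 ≈ 8.0737e+10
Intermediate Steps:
L(M) = -10*M/9 (L(M) = ((5*M)*(-2))/9 = (-10*M)/9 = -10*M/9)
(175079 + L(5)³)*(442157 + 216*(312 - 222)) = (175079 + (-10/9*5)³)*(442157 + 216*(312 - 222)) = (175079 + (-50/9)³)*(442157 + 216*90) = (175079 - 125000/729)*(442157 + 19440) = (127507591/729)*461597 = 58857121482827/729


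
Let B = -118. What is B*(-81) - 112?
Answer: 9446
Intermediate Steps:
B*(-81) - 112 = -118*(-81) - 112 = 9558 - 112 = 9446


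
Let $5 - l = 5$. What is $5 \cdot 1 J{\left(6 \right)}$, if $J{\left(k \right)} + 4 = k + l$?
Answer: $10$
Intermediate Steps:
$l = 0$ ($l = 5 - 5 = 0$)
$J{\left(k \right)} = -4 + k$ ($J{\left(k \right)} = -4 + \left(k + 0\right) = -4 + k$)
$5 \cdot 1 J{\left(6 \right)} = 5 \cdot 1 \left(-4 + 6\right) = 5 \cdot 2 = 10$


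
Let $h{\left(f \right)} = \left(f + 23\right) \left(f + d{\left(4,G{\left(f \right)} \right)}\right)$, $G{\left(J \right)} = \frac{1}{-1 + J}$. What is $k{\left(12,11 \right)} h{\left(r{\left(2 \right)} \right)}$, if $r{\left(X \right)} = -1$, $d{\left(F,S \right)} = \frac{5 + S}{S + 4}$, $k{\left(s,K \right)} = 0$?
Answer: $0$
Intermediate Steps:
$d{\left(F,S \right)} = \frac{5 + S}{4 + S}$
$h{\left(f \right)} = \left(23 + f\right) \left(f + \frac{5 + \frac{1}{-1 + f}}{4 + \frac{1}{-1 + f}}\right)$ ($h{\left(f \right)} = \left(f + 23\right) \left(f + \frac{5 + \frac{1}{-1 + f}}{4 + \frac{1}{-1 + f}}\right) = \left(23 + f\right) \left(f + \frac{5 + \frac{1}{-1 + f}}{4 + \frac{1}{-1 + f}}\right)$)
$k{\left(12,11 \right)} h{\left(r{\left(2 \right)} \right)} = 0 \frac{2 \left(-46 + 2 \left(-1\right)^{3} + 21 \left(-1\right) + 47 \left(-1\right)^{2}\right)}{-3 + 4 \left(-1\right)} = 0 \frac{2 \left(-46 + 2 \left(-1\right) - 21 + 47 \cdot 1\right)}{-3 - 4} = 0 \frac{2 \left(-46 - 2 - 21 + 47\right)}{-7} = 0 \cdot 2 \left(- \frac{1}{7}\right) \left(-22\right) = 0 \cdot \frac{44}{7} = 0$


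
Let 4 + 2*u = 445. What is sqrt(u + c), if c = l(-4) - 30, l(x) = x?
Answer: sqrt(746)/2 ≈ 13.656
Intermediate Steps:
u = 441/2 (u = -2 + (1/2)*445 = -2 + 445/2 = 441/2 ≈ 220.50)
c = -34 (c = -4 - 30 = -34)
sqrt(u + c) = sqrt(441/2 - 34) = sqrt(373/2) = sqrt(746)/2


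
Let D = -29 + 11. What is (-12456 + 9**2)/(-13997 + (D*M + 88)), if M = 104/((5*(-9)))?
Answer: 61875/69337 ≈ 0.89238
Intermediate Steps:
M = -104/45 (M = 104/(-45) = 104*(-1/45) = -104/45 ≈ -2.3111)
D = -18
(-12456 + 9**2)/(-13997 + (D*M + 88)) = (-12456 + 9**2)/(-13997 + (-18*(-104/45) + 88)) = (-12456 + 81)/(-13997 + (208/5 + 88)) = -12375/(-13997 + 648/5) = -12375/(-69337/5) = -12375*(-5/69337) = 61875/69337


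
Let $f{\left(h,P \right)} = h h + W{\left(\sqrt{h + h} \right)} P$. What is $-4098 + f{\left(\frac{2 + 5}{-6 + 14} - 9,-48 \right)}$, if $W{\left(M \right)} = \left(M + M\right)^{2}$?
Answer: $- \frac{58367}{64} \approx -911.98$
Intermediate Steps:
$W{\left(M \right)} = 4 M^{2}$ ($W{\left(M \right)} = \left(2 M\right)^{2} = 4 M^{2}$)
$f{\left(h,P \right)} = h^{2} + 8 P h$ ($f{\left(h,P \right)} = h h + 4 \left(\sqrt{h + h}\right)^{2} P = h^{2} + 4 \left(\sqrt{2 h}\right)^{2} P = h^{2} + 4 \left(\sqrt{2} \sqrt{h}\right)^{2} P = h^{2} + 4 \cdot 2 h P = h^{2} + 8 h P = h^{2} + 8 P h$)
$-4098 + f{\left(\frac{2 + 5}{-6 + 14} - 9,-48 \right)} = -4098 + \left(\frac{2 + 5}{-6 + 14} - 9\right) \left(\left(\frac{2 + 5}{-6 + 14} - 9\right) + 8 \left(-48\right)\right) = -4098 + \left(\frac{7}{8} - 9\right) \left(\left(\frac{7}{8} - 9\right) - 384\right) = -4098 - \frac{65 \left(- \frac{65}{8} - 384\right)}{8} = -4098 - - \frac{203905}{64} = -4098 + \frac{203905}{64} = - \frac{58367}{64}$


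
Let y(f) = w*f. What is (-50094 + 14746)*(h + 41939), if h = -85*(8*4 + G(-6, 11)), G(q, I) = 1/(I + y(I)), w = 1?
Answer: -15247943042/11 ≈ -1.3862e+9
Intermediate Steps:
y(f) = f (y(f) = 1*f = f)
G(q, I) = 1/(2*I) (G(q, I) = 1/(I + I) = 1/(2*I))
h = -59925/22 (h = -85*(8*4 + (½)/11) = -85*(32 + (½)*(1/11)) = -85*(32 + 1/22) = -85*705/22 = -59925/22 ≈ -2723.9)
(-50094 + 14746)*(h + 41939) = (-50094 + 14746)*(-59925/22 + 41939) = -35348*862733/22 = -15247943042/11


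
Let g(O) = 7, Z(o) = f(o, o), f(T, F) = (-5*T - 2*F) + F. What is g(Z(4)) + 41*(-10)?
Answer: -403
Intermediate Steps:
f(T, F) = -F - 5*T
Z(o) = -6*o (Z(o) = -o - 5*o = -6*o)
g(Z(4)) + 41*(-10) = 7 + 41*(-10) = 7 - 410 = -403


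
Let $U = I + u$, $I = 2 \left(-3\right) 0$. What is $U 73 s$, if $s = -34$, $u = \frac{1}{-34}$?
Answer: $73$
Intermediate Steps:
$u = - \frac{1}{34} \approx -0.029412$
$I = 0$ ($I = \left(-6\right) 0 = 0$)
$U = - \frac{1}{34}$ ($U = 0 - \frac{1}{34} = - \frac{1}{34} \approx -0.029412$)
$U 73 s = \left(- \frac{1}{34}\right) 73 \left(-34\right) = \left(- \frac{73}{34}\right) \left(-34\right) = 73$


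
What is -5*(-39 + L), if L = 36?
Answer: 15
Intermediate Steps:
-5*(-39 + L) = -5*(-39 + 36) = -5*(-3) = 15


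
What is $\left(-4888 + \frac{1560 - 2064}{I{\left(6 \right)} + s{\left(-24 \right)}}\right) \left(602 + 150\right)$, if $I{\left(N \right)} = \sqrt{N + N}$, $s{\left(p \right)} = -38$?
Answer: $- \frac{656163616}{179} + \frac{94752 \sqrt{3}}{179} \approx -3.6648 \cdot 10^{6}$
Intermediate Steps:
$I{\left(N \right)} = \sqrt{2} \sqrt{N}$ ($I{\left(N \right)} = \sqrt{2 N} = \sqrt{2} \sqrt{N}$)
$\left(-4888 + \frac{1560 - 2064}{I{\left(6 \right)} + s{\left(-24 \right)}}\right) \left(602 + 150\right) = \left(-4888 + \frac{1560 - 2064}{\sqrt{2} \sqrt{6} - 38}\right) \left(602 + 150\right) = \left(-4888 - \frac{504}{2 \sqrt{3} - 38}\right) 752 = \left(-4888 - \frac{504}{-38 + 2 \sqrt{3}}\right) 752 = -3675776 - \frac{379008}{-38 + 2 \sqrt{3}}$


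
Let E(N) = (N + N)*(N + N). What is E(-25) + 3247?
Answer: 5747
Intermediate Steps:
E(N) = 4*N² (E(N) = (2*N)*(2*N) = 4*N²)
E(-25) + 3247 = 4*(-25)² + 3247 = 4*625 + 3247 = 2500 + 3247 = 5747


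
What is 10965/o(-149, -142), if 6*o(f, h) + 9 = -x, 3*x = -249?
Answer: 32895/37 ≈ 889.05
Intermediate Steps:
x = -83 (x = (⅓)*(-249) = -83)
o(f, h) = 37/3 (o(f, h) = -3/2 + (-1*(-83))/6 = -3/2 + (⅙)*83 = -3/2 + 83/6 = 37/3)
10965/o(-149, -142) = 10965/(37/3) = 10965*(3/37) = 32895/37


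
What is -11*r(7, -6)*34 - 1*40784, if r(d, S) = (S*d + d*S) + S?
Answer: -7124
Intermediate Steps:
r(d, S) = S + 2*S*d (r(d, S) = (S*d + S*d) + S = 2*S*d + S = S + 2*S*d)
-11*r(7, -6)*34 - 1*40784 = -(-66)*(1 + 2*7)*34 - 1*40784 = -(-66)*(1 + 14)*34 - 40784 = -(-66)*15*34 - 40784 = -11*(-90)*34 - 40784 = 990*34 - 40784 = 33660 - 40784 = -7124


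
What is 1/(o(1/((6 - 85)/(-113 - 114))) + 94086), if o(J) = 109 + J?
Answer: 79/7441632 ≈ 1.0616e-5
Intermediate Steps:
1/(o(1/((6 - 85)/(-113 - 114))) + 94086) = 1/((109 + 1/((6 - 85)/(-113 - 114))) + 94086) = 1/((109 + 1/(-79/(-227))) + 94086) = 1/((109 + 1/(-79*(-1/227))) + 94086) = 1/((109 + 1/(79/227)) + 94086) = 1/((109 + 227/79) + 94086) = 1/(8838/79 + 94086) = 1/(7441632/79) = 79/7441632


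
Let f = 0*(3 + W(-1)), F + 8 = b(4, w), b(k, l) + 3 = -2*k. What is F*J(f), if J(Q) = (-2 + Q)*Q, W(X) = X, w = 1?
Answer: 0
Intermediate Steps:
b(k, l) = -3 - 2*k
F = -19 (F = -8 + (-3 - 2*4) = -8 + (-3 - 8) = -8 - 11 = -19)
f = 0 (f = 0*(3 - 1) = 0*2 = 0)
J(Q) = Q*(-2 + Q)
F*J(f) = -0*(-2 + 0) = -0*(-2) = -19*0 = 0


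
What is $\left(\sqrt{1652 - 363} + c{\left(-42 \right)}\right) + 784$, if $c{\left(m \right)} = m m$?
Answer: $2548 + \sqrt{1289} \approx 2583.9$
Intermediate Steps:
$c{\left(m \right)} = m^{2}$
$\left(\sqrt{1652 - 363} + c{\left(-42 \right)}\right) + 784 = \left(\sqrt{1652 - 363} + \left(-42\right)^{2}\right) + 784 = \left(\sqrt{1289} + 1764\right) + 784 = \left(1764 + \sqrt{1289}\right) + 784 = 2548 + \sqrt{1289}$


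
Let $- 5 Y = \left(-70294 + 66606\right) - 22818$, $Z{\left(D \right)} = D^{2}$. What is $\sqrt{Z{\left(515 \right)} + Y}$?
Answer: $\frac{\sqrt{6763155}}{5} \approx 520.12$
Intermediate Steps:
$Y = \frac{26506}{5}$ ($Y = - \frac{\left(-70294 + 66606\right) - 22818}{5} = - \frac{-3688 - 22818}{5} = \left(- \frac{1}{5}\right) \left(-26506\right) = \frac{26506}{5} \approx 5301.2$)
$\sqrt{Z{\left(515 \right)} + Y} = \sqrt{515^{2} + \frac{26506}{5}} = \sqrt{265225 + \frac{26506}{5}} = \sqrt{\frac{1352631}{5}} = \frac{\sqrt{6763155}}{5}$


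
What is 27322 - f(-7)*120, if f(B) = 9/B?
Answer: 192334/7 ≈ 27476.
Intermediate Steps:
27322 - f(-7)*120 = 27322 - 9/(-7)*120 = 27322 - 9*(-1/7)*120 = 27322 - (-9)*120/7 = 27322 - 1*(-1080/7) = 27322 + 1080/7 = 192334/7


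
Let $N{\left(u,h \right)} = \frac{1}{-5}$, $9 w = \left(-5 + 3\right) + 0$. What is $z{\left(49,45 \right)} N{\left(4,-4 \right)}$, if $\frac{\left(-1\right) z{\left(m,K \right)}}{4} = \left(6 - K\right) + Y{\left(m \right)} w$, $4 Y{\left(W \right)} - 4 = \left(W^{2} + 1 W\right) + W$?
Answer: $- \frac{1282}{9} \approx -142.44$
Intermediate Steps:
$Y{\left(W \right)} = 1 + \frac{W}{2} + \frac{W^{2}}{4}$ ($Y{\left(W \right)} = 1 + \frac{\left(W^{2} + 1 W\right) + W}{4} = 1 + \frac{\left(W^{2} + W\right) + W}{4} = 1 + \frac{\left(W + W^{2}\right) + W}{4} = 1 + \frac{W^{2} + 2 W}{4} = 1 + \left(\frac{W}{2} + \frac{W^{2}}{4}\right) = 1 + \frac{W}{2} + \frac{W^{2}}{4}$)
$w = - \frac{2}{9}$ ($w = \frac{\left(-5 + 3\right) + 0}{9} = \frac{-2 + 0}{9} = \frac{1}{9} \left(-2\right) = - \frac{2}{9} \approx -0.22222$)
$N{\left(u,h \right)} = - \frac{1}{5}$
$z{\left(m,K \right)} = - \frac{208}{9} + 4 K + \frac{2 m^{2}}{9} + \frac{4 m}{9}$ ($z{\left(m,K \right)} = - 4 \left(\left(6 - K\right) + \left(1 + \frac{m}{2} + \frac{m^{2}}{4}\right) \left(- \frac{2}{9}\right)\right) = - 4 \left(\left(6 - K\right) - \left(\frac{2}{9} + \frac{m}{9} + \frac{m^{2}}{18}\right)\right) = - 4 \left(\frac{52}{9} - K - \frac{m}{9} - \frac{m^{2}}{18}\right) = - \frac{208}{9} + 4 K + \frac{2 m^{2}}{9} + \frac{4 m}{9}$)
$z{\left(49,45 \right)} N{\left(4,-4 \right)} = \left(- \frac{208}{9} + 4 \cdot 45 + \frac{2 \cdot 49^{2}}{9} + \frac{4}{9} \cdot 49\right) \left(- \frac{1}{5}\right) = \left(- \frac{208}{9} + 180 + \frac{2}{9} \cdot 2401 + \frac{196}{9}\right) \left(- \frac{1}{5}\right) = \left(- \frac{208}{9} + 180 + \frac{4802}{9} + \frac{196}{9}\right) \left(- \frac{1}{5}\right) = \frac{6410}{9} \left(- \frac{1}{5}\right) = - \frac{1282}{9}$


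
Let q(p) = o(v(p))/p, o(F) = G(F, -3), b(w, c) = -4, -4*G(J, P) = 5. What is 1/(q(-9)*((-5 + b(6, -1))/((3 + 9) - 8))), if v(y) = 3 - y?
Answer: -16/5 ≈ -3.2000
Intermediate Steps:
G(J, P) = -5/4 (G(J, P) = -¼*5 = -5/4)
o(F) = -5/4
q(p) = -5/(4*p)
1/(q(-9)*((-5 + b(6, -1))/((3 + 9) - 8))) = 1/((-5/4/(-9))*((-5 - 4)/((3 + 9) - 8))) = 1/((-5/4*(-⅑))*(-9/(12 - 8))) = 1/(5*(-9/4)/36) = 1/(5*(-9*¼)/36) = 1/((5/36)*(-9/4)) = 1/(-5/16) = -16/5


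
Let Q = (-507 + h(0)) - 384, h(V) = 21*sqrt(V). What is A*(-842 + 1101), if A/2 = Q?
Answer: -461538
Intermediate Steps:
Q = -891 (Q = (-507 + 21*sqrt(0)) - 384 = (-507 + 21*0) - 384 = (-507 + 0) - 384 = -507 - 384 = -891)
A = -1782 (A = 2*(-891) = -1782)
A*(-842 + 1101) = -1782*(-842 + 1101) = -1782*259 = -461538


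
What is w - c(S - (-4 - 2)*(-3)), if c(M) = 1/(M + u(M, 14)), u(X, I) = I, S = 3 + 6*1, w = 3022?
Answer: 15109/5 ≈ 3021.8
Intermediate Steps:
S = 9 (S = 3 + 6 = 9)
c(M) = 1/(14 + M) (c(M) = 1/(M + 14) = 1/(14 + M))
w - c(S - (-4 - 2)*(-3)) = 3022 - 1/(14 + (9 - (-4 - 2)*(-3))) = 3022 - 1/(14 + (9 - 1*(-6)*(-3))) = 3022 - 1/(14 + (9 + 6*(-3))) = 3022 - 1/(14 + (9 - 18)) = 3022 - 1/(14 - 9) = 3022 - 1/5 = 15109/5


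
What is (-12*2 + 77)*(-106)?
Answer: -5618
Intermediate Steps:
(-12*2 + 77)*(-106) = (-24 + 77)*(-106) = 53*(-106) = -5618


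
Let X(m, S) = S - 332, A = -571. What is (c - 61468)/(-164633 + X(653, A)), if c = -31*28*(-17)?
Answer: 5839/20692 ≈ 0.28219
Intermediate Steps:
c = 14756 (c = -868*(-17) = 14756)
X(m, S) = -332 + S
(c - 61468)/(-164633 + X(653, A)) = (14756 - 61468)/(-164633 + (-332 - 571)) = -46712/(-164633 - 903) = -46712/(-165536) = -46712*(-1/165536) = 5839/20692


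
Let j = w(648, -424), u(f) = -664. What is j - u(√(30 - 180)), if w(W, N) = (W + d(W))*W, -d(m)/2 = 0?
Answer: 420568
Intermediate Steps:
d(m) = 0 (d(m) = -2*0 = 0)
w(W, N) = W² (w(W, N) = (W + 0)*W = W*W = W²)
j = 419904 (j = 648² = 419904)
j - u(√(30 - 180)) = 419904 - 1*(-664) = 419904 + 664 = 420568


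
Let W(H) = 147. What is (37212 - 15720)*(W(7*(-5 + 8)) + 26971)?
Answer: 582820056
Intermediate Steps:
(37212 - 15720)*(W(7*(-5 + 8)) + 26971) = (37212 - 15720)*(147 + 26971) = 21492*27118 = 582820056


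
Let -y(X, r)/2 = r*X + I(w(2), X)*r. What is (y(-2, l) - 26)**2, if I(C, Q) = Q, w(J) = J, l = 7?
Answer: 900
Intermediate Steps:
y(X, r) = -4*X*r (y(X, r) = -2*(r*X + X*r) = -2*(X*r + X*r) = -4*X*r)
(y(-2, l) - 26)**2 = (-4*(-2)*7 - 26)**2 = (56 - 26)**2 = 30**2 = 900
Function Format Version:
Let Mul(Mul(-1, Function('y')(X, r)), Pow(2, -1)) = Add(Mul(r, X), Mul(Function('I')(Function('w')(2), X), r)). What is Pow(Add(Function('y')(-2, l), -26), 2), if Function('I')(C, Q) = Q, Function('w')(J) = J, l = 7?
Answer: 900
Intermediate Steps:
Function('y')(X, r) = Mul(-4, X, r) (Function('y')(X, r) = Mul(-2, Add(Mul(r, X), Mul(X, r))) = Mul(-2, Add(Mul(X, r), Mul(X, r))) = Mul(-2, Mul(2, X, r)) = Mul(-4, X, r))
Pow(Add(Function('y')(-2, l), -26), 2) = Pow(Add(Mul(-4, -2, 7), -26), 2) = Pow(Add(56, -26), 2) = Pow(30, 2) = 900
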